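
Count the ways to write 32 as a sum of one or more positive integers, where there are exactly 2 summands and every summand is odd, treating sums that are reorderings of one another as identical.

8

Listing the qualifying partitions of 32:
31, 1
29, 3
27, 5
25, 7
23, 9
21, 11
19, 13
17, 15
That's 8 in total.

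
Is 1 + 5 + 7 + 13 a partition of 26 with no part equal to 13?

No

The parts sum to 26, and the condition 'no summand equals 13' is violated.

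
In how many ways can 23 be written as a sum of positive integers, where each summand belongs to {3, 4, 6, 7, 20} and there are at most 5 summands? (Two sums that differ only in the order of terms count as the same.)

The partitions of 23 that satisfy the conditions:
3,20
3,6,7,7
3,3,3,7,7
4,6,6,7
3,3,4,6,7
4,4,4,4,7
3,4,4,6,6
Counting gives 7.

7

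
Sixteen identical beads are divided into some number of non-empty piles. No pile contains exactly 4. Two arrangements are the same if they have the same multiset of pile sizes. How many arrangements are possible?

154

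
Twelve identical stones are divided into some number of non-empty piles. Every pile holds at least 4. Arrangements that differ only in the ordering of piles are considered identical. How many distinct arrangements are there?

5

They are:
12
8 + 4
7 + 5
6 + 6
4 + 4 + 4
That's 5 in total.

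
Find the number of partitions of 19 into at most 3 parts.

There are too many to list fully; the first 12 (by largest part) are:
19
1,18
2,17
1,1,17
3,16
1,2,16
4,15
1,3,15
2,2,15
5,14
1,4,14
2,3,14
…and 28 more, for 40 total.

40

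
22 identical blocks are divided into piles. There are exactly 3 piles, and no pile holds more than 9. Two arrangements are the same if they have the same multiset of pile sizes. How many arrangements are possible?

5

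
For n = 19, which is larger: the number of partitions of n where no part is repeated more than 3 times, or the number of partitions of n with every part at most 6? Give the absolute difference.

Partitions of 19 where no part is repeated more than 3 times: 258.
Partitions of 19 with every part at most 6: 235.
|258 − 235| = 23.

23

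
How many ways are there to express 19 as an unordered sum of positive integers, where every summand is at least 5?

10

Enumerating:
19
14 + 5
13 + 6
12 + 7
11 + 8
10 + 9
9 + 5 + 5
8 + 6 + 5
7 + 7 + 5
7 + 6 + 6
That's 10 in total.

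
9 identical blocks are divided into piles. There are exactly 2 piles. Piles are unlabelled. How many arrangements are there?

The partitions of 9 that satisfy the conditions:
8,1
7,2
6,3
5,4

4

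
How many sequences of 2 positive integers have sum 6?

By stars and bars with positive parts, the count is C(5,1) = 5.

5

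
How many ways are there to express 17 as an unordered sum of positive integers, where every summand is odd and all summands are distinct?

5

The partitions of 17 that satisfy the conditions:
17
1,3,13
1,5,11
1,7,9
3,5,9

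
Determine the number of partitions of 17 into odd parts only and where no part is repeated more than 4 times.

Listing the qualifying partitions of 17:
17
15+1+1
13+3+1
13+1+1+1+1
11+5+1
11+3+3
11+3+1+1+1
9+7+1
9+5+3
9+5+1+1+1
9+3+3+1+1
7+7+3
7+7+1+1+1
7+5+5
7+5+3+1+1
7+3+3+3+1
7+3+3+1+1+1+1
5+5+5+1+1
5+5+3+3+1
5+5+3+1+1+1+1
5+3+3+3+3
5+3+3+3+1+1+1
That's 22 in total.

22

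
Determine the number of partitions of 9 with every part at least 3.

4

They are:
9
6 + 3
5 + 4
3 + 3 + 3
That's 4 in total.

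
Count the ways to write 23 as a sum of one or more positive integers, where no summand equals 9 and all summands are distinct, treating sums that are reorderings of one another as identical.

85

A full systematic count gives 85.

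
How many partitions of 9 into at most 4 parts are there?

The partitions of 9 that satisfy the conditions:
9
1+8
2+7
1+1+7
3+6
1+2+6
1+1+1+6
4+5
1+3+5
2+2+5
1+1+2+5
1+4+4
2+3+4
1+1+3+4
1+2+2+4
3+3+3
1+2+3+3
2+2+2+3

18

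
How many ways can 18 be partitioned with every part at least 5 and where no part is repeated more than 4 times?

9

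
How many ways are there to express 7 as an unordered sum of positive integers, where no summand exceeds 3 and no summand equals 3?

4

They are:
2+2+2+1
2+2+1+1+1
2+1+1+1+1+1
1+1+1+1+1+1+1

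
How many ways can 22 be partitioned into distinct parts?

Enumerating by decreasing first part gives 89 partitions in all.

89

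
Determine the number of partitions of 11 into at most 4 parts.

There are too many to list fully; the first 12 (by largest part) are:
11
10 + 1
9 + 2
9 + 1 + 1
8 + 3
8 + 2 + 1
8 + 1 + 1 + 1
7 + 4
7 + 3 + 1
7 + 2 + 2
7 + 2 + 1 + 1
6 + 5
…and 15 more, for 27 total.

27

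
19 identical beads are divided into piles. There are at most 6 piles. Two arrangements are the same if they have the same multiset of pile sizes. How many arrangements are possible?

Direct enumeration gives 235 partitions.

235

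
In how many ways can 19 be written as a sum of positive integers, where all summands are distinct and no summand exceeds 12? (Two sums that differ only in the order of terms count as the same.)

There are too many to list fully; the first 12 (by largest part) are:
12 + 7
12 + 6 + 1
12 + 5 + 2
12 + 4 + 3
12 + 4 + 2 + 1
11 + 8
11 + 7 + 1
11 + 6 + 2
11 + 5 + 3
11 + 5 + 2 + 1
11 + 4 + 3 + 1
10 + 9
…and 28 more, for 40 total.

40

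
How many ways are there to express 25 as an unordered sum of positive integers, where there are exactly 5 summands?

A full systematic count gives 192.

192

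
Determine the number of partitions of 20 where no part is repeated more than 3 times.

320

Direct enumeration gives 320 partitions.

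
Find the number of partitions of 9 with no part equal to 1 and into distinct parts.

5

Enumerating:
9
7,2
6,3
5,4
4,3,2
That's 5 in total.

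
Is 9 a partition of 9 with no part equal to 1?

Yes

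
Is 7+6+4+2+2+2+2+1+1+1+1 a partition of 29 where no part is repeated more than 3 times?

No

The parts sum to 29, and the condition 'no summand is used more than 3 times' is violated.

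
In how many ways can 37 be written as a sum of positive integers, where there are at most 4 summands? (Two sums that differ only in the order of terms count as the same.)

A full systematic count gives 511.

511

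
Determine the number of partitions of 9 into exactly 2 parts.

4

The partitions of 9 that satisfy the conditions:
1, 8
2, 7
3, 6
4, 5
Counting gives 4.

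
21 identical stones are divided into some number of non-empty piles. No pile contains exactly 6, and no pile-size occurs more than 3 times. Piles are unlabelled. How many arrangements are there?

290

A full systematic count gives 290.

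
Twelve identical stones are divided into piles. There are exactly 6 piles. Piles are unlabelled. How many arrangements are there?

The partitions of 12 that satisfy the conditions:
7,1,1,1,1,1
6,2,1,1,1,1
5,3,1,1,1,1
5,2,2,1,1,1
4,4,1,1,1,1
4,3,2,1,1,1
4,2,2,2,1,1
3,3,3,1,1,1
3,3,2,2,1,1
3,2,2,2,2,1
2,2,2,2,2,2
Counting gives 11.

11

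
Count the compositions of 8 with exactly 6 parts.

21

By stars and bars with positive parts, the count is C(7,5) = 21.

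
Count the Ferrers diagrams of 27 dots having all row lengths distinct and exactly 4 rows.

72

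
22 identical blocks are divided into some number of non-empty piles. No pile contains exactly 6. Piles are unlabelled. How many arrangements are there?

771

A full systematic count gives 771.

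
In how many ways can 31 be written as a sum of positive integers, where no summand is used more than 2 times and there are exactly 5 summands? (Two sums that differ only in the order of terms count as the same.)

Enumerating by decreasing first part gives 357 partitions in all.

357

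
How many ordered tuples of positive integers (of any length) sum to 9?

There are 8 gaps and each independently is a cut or not, giving 2^8 = 256.

256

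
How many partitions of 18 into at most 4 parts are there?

Systematic enumeration (by largest part, then next-largest, …) yields 84.

84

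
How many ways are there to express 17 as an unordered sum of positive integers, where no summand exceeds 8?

230

Systematic enumeration (by largest part, then next-largest, …) yields 230.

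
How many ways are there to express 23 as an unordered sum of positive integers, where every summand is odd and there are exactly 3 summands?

Enumerating:
21,1,1
19,3,1
17,5,1
17,3,3
15,7,1
15,5,3
13,9,1
13,7,3
13,5,5
11,11,1
11,9,3
11,7,5
9,9,5
9,7,7

14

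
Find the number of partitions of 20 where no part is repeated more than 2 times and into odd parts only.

18

Enumerating:
19+1
17+3
15+5
15+3+1+1
13+7
13+5+1+1
13+3+3+1
11+9
11+7+1+1
11+5+3+1
9+9+1+1
9+7+3+1
9+5+5+1
9+5+3+3
7+7+5+1
7+7+3+3
7+5+5+3
7+5+3+3+1+1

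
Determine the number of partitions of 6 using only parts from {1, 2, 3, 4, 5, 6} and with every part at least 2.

Listing the qualifying partitions of 6:
6
4+2
3+3
2+2+2
Counting gives 4.

4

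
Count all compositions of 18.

The number of compositions of n is 2^(n−1); here 2^17 = 131072.

131072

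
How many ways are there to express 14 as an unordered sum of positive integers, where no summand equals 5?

A full systematic count gives 105.

105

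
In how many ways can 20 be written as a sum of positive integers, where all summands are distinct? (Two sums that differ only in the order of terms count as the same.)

64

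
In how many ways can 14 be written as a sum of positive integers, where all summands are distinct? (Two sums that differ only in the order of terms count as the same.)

Enumerating:
14
13 + 1
12 + 2
11 + 3
11 + 2 + 1
10 + 4
10 + 3 + 1
9 + 5
9 + 4 + 1
9 + 3 + 2
8 + 6
8 + 5 + 1
8 + 4 + 2
8 + 3 + 2 + 1
7 + 6 + 1
7 + 5 + 2
7 + 4 + 3
7 + 4 + 2 + 1
6 + 5 + 3
6 + 5 + 2 + 1
6 + 4 + 3 + 1
5 + 4 + 3 + 2
That's 22 in total.

22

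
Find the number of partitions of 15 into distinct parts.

27

A partial list (first 12 by largest part):
15
14,1
13,2
12,3
12,2,1
11,4
11,3,1
10,5
10,4,1
10,3,2
9,6
9,5,1
…and 15 more, for 27 total.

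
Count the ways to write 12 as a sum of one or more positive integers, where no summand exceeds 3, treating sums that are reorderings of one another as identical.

Enumerating:
3,3,3,3
3,3,3,2,1
3,3,3,1,1,1
3,3,2,2,2
3,3,2,2,1,1
3,3,2,1,1,1,1
3,3,1,1,1,1,1,1
3,2,2,2,2,1
3,2,2,2,1,1,1
3,2,2,1,1,1,1,1
3,2,1,1,1,1,1,1,1
3,1,1,1,1,1,1,1,1,1
2,2,2,2,2,2
2,2,2,2,2,1,1
2,2,2,2,1,1,1,1
2,2,2,1,1,1,1,1,1
2,2,1,1,1,1,1,1,1,1
2,1,1,1,1,1,1,1,1,1,1
1,1,1,1,1,1,1,1,1,1,1,1

19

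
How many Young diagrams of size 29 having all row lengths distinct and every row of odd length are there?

Listing the qualifying partitions of 29:
29
25, 3, 1
23, 5, 1
21, 7, 1
21, 5, 3
19, 9, 1
19, 7, 3
17, 11, 1
17, 9, 3
17, 7, 5
15, 13, 1
15, 11, 3
15, 9, 5
13, 11, 5
13, 9, 7
13, 7, 5, 3, 1
11, 9, 5, 3, 1

17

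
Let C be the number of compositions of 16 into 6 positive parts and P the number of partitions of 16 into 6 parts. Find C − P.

2968

Ordered (compositions into 6 parts): C(15,5) = 3003.
Partitions of 16 into exactly 6 parts: 35.
Difference: 3003 − 35 = 2968.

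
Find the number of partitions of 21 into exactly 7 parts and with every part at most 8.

75

Enumerating by decreasing first part gives 75 partitions in all.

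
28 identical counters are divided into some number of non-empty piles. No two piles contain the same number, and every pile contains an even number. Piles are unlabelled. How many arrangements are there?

Listing the qualifying partitions of 28:
28
26+2
24+4
22+6
22+4+2
20+8
20+6+2
18+10
18+8+2
18+6+4
16+12
16+10+2
16+8+4
16+6+4+2
14+12+2
14+10+4
14+8+6
14+8+4+2
12+10+6
12+10+4+2
12+8+6+2
10+8+6+4
Counting gives 22.

22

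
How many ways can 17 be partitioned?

A full systematic count gives 297.

297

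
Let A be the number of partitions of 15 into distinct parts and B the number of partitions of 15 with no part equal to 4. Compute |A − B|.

93

Partitions of 15 into distinct parts: 27.
Partitions of 15 with no part equal to 4: 120.
|27 − 120| = 93.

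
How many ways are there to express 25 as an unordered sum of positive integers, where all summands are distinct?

142

There are 142 such partitions.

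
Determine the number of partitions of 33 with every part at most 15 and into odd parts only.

355

There are 355 such partitions.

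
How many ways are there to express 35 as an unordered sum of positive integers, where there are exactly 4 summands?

Direct enumeration gives 321 partitions.

321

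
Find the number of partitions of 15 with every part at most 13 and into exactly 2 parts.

6

Listing the qualifying partitions of 15:
2+13
3+12
4+11
5+10
6+9
7+8
That's 6 in total.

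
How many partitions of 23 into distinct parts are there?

104

Enumerating by decreasing first part gives 104 partitions in all.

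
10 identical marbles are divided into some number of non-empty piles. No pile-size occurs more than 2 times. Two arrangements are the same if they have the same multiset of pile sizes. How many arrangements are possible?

22

The partitions of 10 that satisfy the conditions:
10
9 + 1
8 + 2
8 + 1 + 1
7 + 3
7 + 2 + 1
6 + 4
6 + 3 + 1
6 + 2 + 2
6 + 2 + 1 + 1
5 + 5
5 + 4 + 1
5 + 3 + 2
5 + 3 + 1 + 1
5 + 2 + 2 + 1
4 + 4 + 2
4 + 4 + 1 + 1
4 + 3 + 3
4 + 3 + 2 + 1
4 + 2 + 2 + 1 + 1
3 + 3 + 2 + 2
3 + 3 + 2 + 1 + 1
That's 22 in total.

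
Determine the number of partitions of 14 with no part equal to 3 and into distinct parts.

Enumerating:
14
13 + 1
12 + 2
11 + 2 + 1
10 + 4
9 + 5
9 + 4 + 1
8 + 6
8 + 5 + 1
8 + 4 + 2
7 + 6 + 1
7 + 5 + 2
7 + 4 + 2 + 1
6 + 5 + 2 + 1
Counting gives 14.

14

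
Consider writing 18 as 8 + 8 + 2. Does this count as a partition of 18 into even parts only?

The parts sum to 18, and the condition 'every summand is even' holds.

Yes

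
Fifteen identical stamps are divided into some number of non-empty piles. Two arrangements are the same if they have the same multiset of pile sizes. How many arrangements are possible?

There are 176 such partitions.

176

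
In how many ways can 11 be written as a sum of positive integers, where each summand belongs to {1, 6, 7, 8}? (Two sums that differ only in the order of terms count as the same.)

They are:
8,1,1,1
7,1,1,1,1
6,1,1,1,1,1
1,1,1,1,1,1,1,1,1,1,1

4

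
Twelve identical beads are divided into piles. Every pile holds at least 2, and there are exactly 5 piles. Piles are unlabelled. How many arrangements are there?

Enumerating:
4, 2, 2, 2, 2
3, 3, 2, 2, 2
That's 2 in total.

2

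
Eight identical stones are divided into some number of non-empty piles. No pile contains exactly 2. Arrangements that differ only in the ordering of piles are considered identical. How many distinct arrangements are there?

Listing the qualifying partitions of 8:
8
7, 1
6, 1, 1
5, 3
5, 1, 1, 1
4, 4
4, 3, 1
4, 1, 1, 1, 1
3, 3, 1, 1
3, 1, 1, 1, 1, 1
1, 1, 1, 1, 1, 1, 1, 1
That's 11 in total.

11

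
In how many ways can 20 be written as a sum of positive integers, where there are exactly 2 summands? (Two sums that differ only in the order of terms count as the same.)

10

Enumerating:
19 + 1
18 + 2
17 + 3
16 + 4
15 + 5
14 + 6
13 + 7
12 + 8
11 + 9
10 + 10
That's 10 in total.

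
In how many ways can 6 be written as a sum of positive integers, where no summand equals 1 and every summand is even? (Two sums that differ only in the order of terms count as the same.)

They are:
6
4, 2
2, 2, 2

3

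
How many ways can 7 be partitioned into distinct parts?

They are:
7
6, 1
5, 2
4, 3
4, 2, 1
Counting gives 5.

5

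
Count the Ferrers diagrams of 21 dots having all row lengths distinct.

76

There are 76 such partitions.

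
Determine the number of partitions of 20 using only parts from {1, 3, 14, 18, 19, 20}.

Enumerating:
20
1,19
1,1,18
3,3,14
1,1,1,3,14
1,1,1,1,1,1,14
1,1,3,3,3,3,3,3
1,1,1,1,1,3,3,3,3,3
1,1,1,1,1,1,1,1,3,3,3,3
1,1,1,1,1,1,1,1,1,1,1,3,3,3
1,1,1,1,1,1,1,1,1,1,1,1,1,1,3,3
1,1,1,1,1,1,1,1,1,1,1,1,1,1,1,1,1,3
1,1,1,1,1,1,1,1,1,1,1,1,1,1,1,1,1,1,1,1

13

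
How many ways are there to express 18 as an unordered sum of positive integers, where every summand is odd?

A partial list (first 12 by largest part):
17,1
15,3
15,1,1,1
13,5
13,3,1,1
13,1,1,1,1,1
11,7
11,5,1,1
11,3,3,1
11,3,1,1,1,1
11,1,1,1,1,1,1,1
9,9
…and 34 more, for 46 total.

46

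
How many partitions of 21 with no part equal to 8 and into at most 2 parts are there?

10

They are:
21
20+1
19+2
18+3
17+4
16+5
15+6
14+7
12+9
11+10
Counting gives 10.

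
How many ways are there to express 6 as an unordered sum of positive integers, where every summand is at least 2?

They are:
6
2, 4
3, 3
2, 2, 2

4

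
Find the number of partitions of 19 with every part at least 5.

10

They are:
19
14 + 5
13 + 6
12 + 7
11 + 8
10 + 9
9 + 5 + 5
8 + 6 + 5
7 + 7 + 5
7 + 6 + 6
That's 10 in total.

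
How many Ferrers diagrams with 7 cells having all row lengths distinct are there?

The partitions of 7 that satisfy the conditions:
7
6+1
5+2
4+3
4+2+1

5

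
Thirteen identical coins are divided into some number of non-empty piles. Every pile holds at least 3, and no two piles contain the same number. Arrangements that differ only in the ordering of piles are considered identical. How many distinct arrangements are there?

6

The partitions of 13 that satisfy the conditions:
13
3, 10
4, 9
5, 8
6, 7
3, 4, 6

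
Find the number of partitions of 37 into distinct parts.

There are 760 such partitions.

760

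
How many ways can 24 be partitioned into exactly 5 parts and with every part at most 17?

160

There are 160 such partitions.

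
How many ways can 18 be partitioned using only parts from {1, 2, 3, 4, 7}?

Counting exhaustively, 116 partitions satisfy the conditions.

116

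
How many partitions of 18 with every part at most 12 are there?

366

Enumerating by decreasing first part gives 366 partitions in all.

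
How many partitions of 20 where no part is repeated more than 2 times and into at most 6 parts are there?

192

Systematic enumeration (by largest part, then next-largest, …) yields 192.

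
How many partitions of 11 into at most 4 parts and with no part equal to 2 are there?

Enumerating:
11
10+1
9+1+1
8+3
8+1+1+1
7+4
7+3+1
6+5
6+4+1
6+3+1+1
5+5+1
5+4+1+1
5+3+3
4+4+3
4+3+3+1
Counting gives 15.

15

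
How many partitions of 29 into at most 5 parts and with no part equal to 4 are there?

418

There are 418 such partitions.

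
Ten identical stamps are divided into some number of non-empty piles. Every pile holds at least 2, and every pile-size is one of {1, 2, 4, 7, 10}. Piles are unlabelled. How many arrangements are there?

4

They are:
10
4,4,2
4,2,2,2
2,2,2,2,2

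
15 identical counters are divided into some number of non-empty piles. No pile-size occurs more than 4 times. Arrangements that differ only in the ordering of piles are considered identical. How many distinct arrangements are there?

There are 127 such partitions.

127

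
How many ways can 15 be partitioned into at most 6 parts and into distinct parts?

There are too many to list fully; the first 12 (by largest part) are:
15
1+14
2+13
3+12
1+2+12
4+11
1+3+11
5+10
1+4+10
2+3+10
6+9
1+5+9
…and 15 more, for 27 total.

27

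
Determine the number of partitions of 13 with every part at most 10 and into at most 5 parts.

There are too many to list fully; the first 12 (by largest part) are:
10+3
10+2+1
10+1+1+1
9+4
9+3+1
9+2+2
9+2+1+1
9+1+1+1+1
8+5
8+4+1
8+3+2
8+3+1+1
…and 41 more, for 53 total.

53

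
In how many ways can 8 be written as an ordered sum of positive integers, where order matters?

The number of compositions of n is 2^(n−1); here 2^7 = 128.

128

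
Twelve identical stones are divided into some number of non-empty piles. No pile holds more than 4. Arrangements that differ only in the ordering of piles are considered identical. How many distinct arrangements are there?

34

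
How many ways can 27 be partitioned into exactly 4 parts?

There are 150 such partitions.

150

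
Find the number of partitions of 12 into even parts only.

The partitions of 12 that satisfy the conditions:
12
2 + 10
4 + 8
2 + 2 + 8
6 + 6
2 + 4 + 6
2 + 2 + 2 + 6
4 + 4 + 4
2 + 2 + 4 + 4
2 + 2 + 2 + 2 + 4
2 + 2 + 2 + 2 + 2 + 2

11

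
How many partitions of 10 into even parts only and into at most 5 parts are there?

7

The partitions of 10 that satisfy the conditions:
10
8 + 2
6 + 4
6 + 2 + 2
4 + 4 + 2
4 + 2 + 2 + 2
2 + 2 + 2 + 2 + 2
Counting gives 7.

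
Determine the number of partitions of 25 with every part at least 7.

11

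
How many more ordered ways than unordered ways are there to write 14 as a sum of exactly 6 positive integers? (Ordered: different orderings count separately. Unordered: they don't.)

1267

Compositions: C(13,5) = 1287.
Unordered (partitions into 6 parts): 20.
Difference: 1287 − 20 = 1267.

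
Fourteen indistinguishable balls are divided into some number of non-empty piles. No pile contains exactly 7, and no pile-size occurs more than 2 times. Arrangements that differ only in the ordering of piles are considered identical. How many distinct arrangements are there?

48

There are too many to list fully; the first 12 (by largest part) are:
14
13,1
12,2
12,1,1
11,3
11,2,1
10,4
10,3,1
10,2,2
10,2,1,1
9,5
9,4,1
…and 36 more, for 48 total.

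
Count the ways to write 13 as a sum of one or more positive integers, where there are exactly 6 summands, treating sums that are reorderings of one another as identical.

14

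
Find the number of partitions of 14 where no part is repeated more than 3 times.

Direct enumeration gives 82 partitions.

82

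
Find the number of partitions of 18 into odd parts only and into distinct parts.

5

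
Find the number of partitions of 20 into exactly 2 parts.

10

They are:
19 + 1
18 + 2
17 + 3
16 + 4
15 + 5
14 + 6
13 + 7
12 + 8
11 + 9
10 + 10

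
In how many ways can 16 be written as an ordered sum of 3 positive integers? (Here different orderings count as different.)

Equivalently, choose which 2 of the 15 gaps become plus signs: C(15,2) = 105.

105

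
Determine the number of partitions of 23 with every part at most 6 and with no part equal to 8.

A full systematic count gives 454.

454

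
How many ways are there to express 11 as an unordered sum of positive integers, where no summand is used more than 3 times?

38

There are too many to list fully; the first 12 (by largest part) are:
11
1+10
2+9
1+1+9
3+8
1+2+8
1+1+1+8
4+7
1+3+7
2+2+7
1+1+2+7
5+6
…and 26 more, for 38 total.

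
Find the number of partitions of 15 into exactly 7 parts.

The partitions of 15 that satisfy the conditions:
1+1+1+1+1+1+9
1+1+1+1+1+2+8
1+1+1+1+1+3+7
1+1+1+1+2+2+7
1+1+1+1+1+4+6
1+1+1+1+2+3+6
1+1+1+2+2+2+6
1+1+1+1+1+5+5
1+1+1+1+2+4+5
1+1+1+1+3+3+5
1+1+1+2+2+3+5
1+1+2+2+2+2+5
1+1+1+1+3+4+4
1+1+1+2+2+4+4
1+1+1+2+3+3+4
1+1+2+2+2+3+4
1+2+2+2+2+2+4
1+1+1+3+3+3+3
1+1+2+2+3+3+3
1+2+2+2+2+3+3
2+2+2+2+2+2+3
That's 21 in total.

21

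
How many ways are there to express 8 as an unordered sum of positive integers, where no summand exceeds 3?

10

The partitions of 8 that satisfy the conditions:
3 + 3 + 2
3 + 3 + 1 + 1
3 + 2 + 2 + 1
3 + 2 + 1 + 1 + 1
3 + 1 + 1 + 1 + 1 + 1
2 + 2 + 2 + 2
2 + 2 + 2 + 1 + 1
2 + 2 + 1 + 1 + 1 + 1
2 + 1 + 1 + 1 + 1 + 1 + 1
1 + 1 + 1 + 1 + 1 + 1 + 1 + 1
That's 10 in total.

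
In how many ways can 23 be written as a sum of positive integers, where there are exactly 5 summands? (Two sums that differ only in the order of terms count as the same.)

141

Enumerating by decreasing first part gives 141 partitions in all.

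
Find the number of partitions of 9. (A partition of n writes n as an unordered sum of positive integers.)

30

A partial list (first 12 by largest part):
9
8 + 1
7 + 2
7 + 1 + 1
6 + 3
6 + 2 + 1
6 + 1 + 1 + 1
5 + 4
5 + 3 + 1
5 + 2 + 2
5 + 2 + 1 + 1
5 + 1 + 1 + 1 + 1
…and 18 more, for 30 total.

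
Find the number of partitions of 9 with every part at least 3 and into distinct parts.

3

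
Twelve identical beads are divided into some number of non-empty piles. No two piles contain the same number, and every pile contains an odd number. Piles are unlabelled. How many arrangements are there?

3

Enumerating:
11,1
9,3
7,5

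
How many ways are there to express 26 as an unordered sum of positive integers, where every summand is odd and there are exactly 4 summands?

There are too many to list fully; the first 12 (by largest part) are:
23, 1, 1, 1
21, 3, 1, 1
19, 5, 1, 1
19, 3, 3, 1
17, 7, 1, 1
17, 5, 3, 1
17, 3, 3, 3
15, 9, 1, 1
15, 7, 3, 1
15, 5, 5, 1
15, 5, 3, 3
13, 11, 1, 1
…and 15 more, for 27 total.

27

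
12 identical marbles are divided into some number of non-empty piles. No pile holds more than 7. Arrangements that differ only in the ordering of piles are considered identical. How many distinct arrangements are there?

There are too many to list fully; the first 12 (by largest part) are:
7, 5
7, 4, 1
7, 3, 2
7, 3, 1, 1
7, 2, 2, 1
7, 2, 1, 1, 1
7, 1, 1, 1, 1, 1
6, 6
6, 5, 1
6, 4, 2
6, 4, 1, 1
6, 3, 3
…and 53 more, for 65 total.

65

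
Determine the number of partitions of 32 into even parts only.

231

Systematic enumeration (by largest part, then next-largest, …) yields 231.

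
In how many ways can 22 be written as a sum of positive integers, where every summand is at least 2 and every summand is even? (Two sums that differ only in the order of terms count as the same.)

56

A partial list (first 12 by largest part):
22
20 + 2
18 + 4
18 + 2 + 2
16 + 6
16 + 4 + 2
16 + 2 + 2 + 2
14 + 8
14 + 6 + 2
14 + 4 + 4
14 + 4 + 2 + 2
14 + 2 + 2 + 2 + 2
…and 44 more, for 56 total.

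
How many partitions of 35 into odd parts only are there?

585

There are 585 such partitions.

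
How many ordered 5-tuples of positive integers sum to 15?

1001

Equivalently, choose which 4 of the 14 gaps become plus signs: C(14,4) = 1001.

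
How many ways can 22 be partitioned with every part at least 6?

11

They are:
22
16 + 6
15 + 7
14 + 8
13 + 9
12 + 10
11 + 11
10 + 6 + 6
9 + 7 + 6
8 + 8 + 6
8 + 7 + 7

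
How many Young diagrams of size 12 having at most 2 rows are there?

7

They are:
12
11+1
10+2
9+3
8+4
7+5
6+6
Counting gives 7.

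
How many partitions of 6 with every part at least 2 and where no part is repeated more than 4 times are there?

Enumerating:
6
2+4
3+3
2+2+2
Counting gives 4.

4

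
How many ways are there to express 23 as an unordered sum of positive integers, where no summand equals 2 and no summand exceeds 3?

Enumerating:
3, 3, 3, 3, 3, 3, 3, 1, 1
3, 3, 3, 3, 3, 3, 1, 1, 1, 1, 1
3, 3, 3, 3, 3, 1, 1, 1, 1, 1, 1, 1, 1
3, 3, 3, 3, 1, 1, 1, 1, 1, 1, 1, 1, 1, 1, 1
3, 3, 3, 1, 1, 1, 1, 1, 1, 1, 1, 1, 1, 1, 1, 1, 1
3, 3, 1, 1, 1, 1, 1, 1, 1, 1, 1, 1, 1, 1, 1, 1, 1, 1, 1
3, 1, 1, 1, 1, 1, 1, 1, 1, 1, 1, 1, 1, 1, 1, 1, 1, 1, 1, 1, 1
1, 1, 1, 1, 1, 1, 1, 1, 1, 1, 1, 1, 1, 1, 1, 1, 1, 1, 1, 1, 1, 1, 1

8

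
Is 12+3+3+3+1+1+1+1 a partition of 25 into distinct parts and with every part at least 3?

The parts sum to 25, and the condition 'all summands are distinct' is violated.

No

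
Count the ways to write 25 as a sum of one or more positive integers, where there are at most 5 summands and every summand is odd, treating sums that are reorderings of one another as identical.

47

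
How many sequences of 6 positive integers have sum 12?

Equivalently, choose which 5 of the 11 gaps become plus signs: C(11,5) = 462.

462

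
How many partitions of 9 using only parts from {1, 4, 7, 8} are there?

5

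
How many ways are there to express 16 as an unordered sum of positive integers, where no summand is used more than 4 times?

164

Enumerating by decreasing first part gives 164 partitions in all.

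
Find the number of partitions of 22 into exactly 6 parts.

Direct enumeration gives 136 partitions.

136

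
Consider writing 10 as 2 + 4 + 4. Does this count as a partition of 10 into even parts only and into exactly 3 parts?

Yes

The parts sum to 10, and the condition 'every summand is even' holds; the condition 'there are exactly 3 summands' holds.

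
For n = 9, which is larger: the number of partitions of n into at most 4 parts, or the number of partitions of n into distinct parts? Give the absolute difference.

Partitions of 9 into at most 4 parts: 18.
Partitions of 9 into distinct parts: 8.
|18 − 8| = 10.

10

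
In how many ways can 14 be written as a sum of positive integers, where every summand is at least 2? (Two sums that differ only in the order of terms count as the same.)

A partial list (first 12 by largest part):
14
2 + 12
3 + 11
4 + 10
2 + 2 + 10
5 + 9
2 + 3 + 9
6 + 8
2 + 4 + 8
3 + 3 + 8
2 + 2 + 2 + 8
7 + 7
…and 22 more, for 34 total.

34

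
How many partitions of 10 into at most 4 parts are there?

23

They are:
10
9,1
8,2
8,1,1
7,3
7,2,1
7,1,1,1
6,4
6,3,1
6,2,2
6,2,1,1
5,5
5,4,1
5,3,2
5,3,1,1
5,2,2,1
4,4,2
4,4,1,1
4,3,3
4,3,2,1
4,2,2,2
3,3,3,1
3,3,2,2
That's 23 in total.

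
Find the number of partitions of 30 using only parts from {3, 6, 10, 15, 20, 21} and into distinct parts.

Listing the qualifying partitions of 30:
21 + 6 + 3
20 + 10

2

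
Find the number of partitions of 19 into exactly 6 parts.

71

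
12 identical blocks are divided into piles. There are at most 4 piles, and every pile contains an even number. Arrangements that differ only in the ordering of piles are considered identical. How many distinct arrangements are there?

They are:
12
10 + 2
8 + 4
8 + 2 + 2
6 + 6
6 + 4 + 2
6 + 2 + 2 + 2
4 + 4 + 4
4 + 4 + 2 + 2
That's 9 in total.

9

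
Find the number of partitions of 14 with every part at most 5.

A partial list (first 12 by largest part):
5,5,4
5,5,3,1
5,5,2,2
5,5,2,1,1
5,5,1,1,1,1
5,4,4,1
5,4,3,2
5,4,3,1,1
5,4,2,2,1
5,4,2,1,1,1
5,4,1,1,1,1,1
5,3,3,3
…and 58 more, for 70 total.

70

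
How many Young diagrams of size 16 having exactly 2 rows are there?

8

Enumerating:
15,1
14,2
13,3
12,4
11,5
10,6
9,7
8,8
Counting gives 8.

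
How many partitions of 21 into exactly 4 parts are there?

Counting exhaustively, 72 partitions satisfy the conditions.

72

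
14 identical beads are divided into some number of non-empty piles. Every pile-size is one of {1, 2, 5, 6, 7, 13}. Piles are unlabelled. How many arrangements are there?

There are too many to list fully; the first 12 (by largest part) are:
13, 1
7, 7
7, 6, 1
7, 5, 2
7, 5, 1, 1
7, 2, 2, 2, 1
7, 2, 2, 1, 1, 1
7, 2, 1, 1, 1, 1, 1
7, 1, 1, 1, 1, 1, 1, 1
6, 6, 2
6, 6, 1, 1
6, 5, 2, 1
…and 22 more, for 34 total.

34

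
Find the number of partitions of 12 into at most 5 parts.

There are too many to list fully; the first 12 (by largest part) are:
12
11+1
10+2
10+1+1
9+3
9+2+1
9+1+1+1
8+4
8+3+1
8+2+2
8+2+1+1
8+1+1+1+1
…and 35 more, for 47 total.

47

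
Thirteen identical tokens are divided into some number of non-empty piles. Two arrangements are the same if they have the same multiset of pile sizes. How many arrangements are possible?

101

Systematic enumeration (by largest part, then next-largest, …) yields 101.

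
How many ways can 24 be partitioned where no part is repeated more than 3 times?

722

Counting exhaustively, 722 partitions satisfy the conditions.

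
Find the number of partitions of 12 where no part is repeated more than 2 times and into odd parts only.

6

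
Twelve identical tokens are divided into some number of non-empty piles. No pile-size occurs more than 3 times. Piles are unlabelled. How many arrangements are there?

50

There are too many to list fully; the first 12 (by largest part) are:
12
11+1
10+2
10+1+1
9+3
9+2+1
9+1+1+1
8+4
8+3+1
8+2+2
8+2+1+1
7+5
…and 38 more, for 50 total.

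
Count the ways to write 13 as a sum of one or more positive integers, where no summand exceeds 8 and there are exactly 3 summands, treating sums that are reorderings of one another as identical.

Enumerating:
8+4+1
8+3+2
7+5+1
7+4+2
7+3+3
6+6+1
6+5+2
6+4+3
5+5+3
5+4+4
Counting gives 10.

10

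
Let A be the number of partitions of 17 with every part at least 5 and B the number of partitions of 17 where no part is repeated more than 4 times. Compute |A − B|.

198

Partitions of 17 with every part at least 5: 7.
Partitions of 17 where no part is repeated more than 4 times: 205.
|7 − 205| = 198.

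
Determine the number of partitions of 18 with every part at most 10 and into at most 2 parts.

The partitions of 18 that satisfy the conditions:
10, 8
9, 9
Counting gives 2.

2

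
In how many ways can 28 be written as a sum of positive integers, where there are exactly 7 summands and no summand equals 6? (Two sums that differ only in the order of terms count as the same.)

300

Enumerating by decreasing first part gives 300 partitions in all.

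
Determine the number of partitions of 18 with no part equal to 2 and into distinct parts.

There are too many to list fully; the first 12 (by largest part) are:
18
17+1
15+3
14+4
14+3+1
13+5
13+4+1
12+6
12+5+1
11+7
11+6+1
11+4+3
…and 15 more, for 27 total.

27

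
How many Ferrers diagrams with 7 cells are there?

15

Enumerating:
7
6+1
5+2
5+1+1
4+3
4+2+1
4+1+1+1
3+3+1
3+2+2
3+2+1+1
3+1+1+1+1
2+2+2+1
2+2+1+1+1
2+1+1+1+1+1
1+1+1+1+1+1+1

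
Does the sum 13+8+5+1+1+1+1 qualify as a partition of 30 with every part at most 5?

The parts sum to 30, and the condition 'no summand exceeds 5' is violated.

No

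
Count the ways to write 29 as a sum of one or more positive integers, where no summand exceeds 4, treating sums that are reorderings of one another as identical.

270

A full systematic count gives 270.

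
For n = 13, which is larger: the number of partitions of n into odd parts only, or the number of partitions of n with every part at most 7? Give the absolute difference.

Partitions of 13 into odd parts only: 18.
Partitions of 13 with every part at most 7: 82.
|18 − 82| = 64.

64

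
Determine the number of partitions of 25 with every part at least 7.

They are:
25
7+18
8+17
9+16
10+15
11+14
12+13
7+7+11
7+8+10
7+9+9
8+8+9
That's 11 in total.

11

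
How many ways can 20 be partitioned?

There are 627 such partitions.

627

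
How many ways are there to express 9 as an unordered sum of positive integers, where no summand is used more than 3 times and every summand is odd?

Enumerating:
9
7, 1, 1
5, 3, 1
3, 3, 3
3, 3, 1, 1, 1

5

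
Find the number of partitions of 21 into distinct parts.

Systematic enumeration (by largest part, then next-largest, …) yields 76.

76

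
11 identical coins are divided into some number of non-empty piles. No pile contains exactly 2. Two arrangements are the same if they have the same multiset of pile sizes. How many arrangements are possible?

There are too many to list fully; the first 12 (by largest part) are:
11
10, 1
9, 1, 1
8, 3
8, 1, 1, 1
7, 4
7, 3, 1
7, 1, 1, 1, 1
6, 5
6, 4, 1
6, 3, 1, 1
6, 1, 1, 1, 1, 1
…and 14 more, for 26 total.

26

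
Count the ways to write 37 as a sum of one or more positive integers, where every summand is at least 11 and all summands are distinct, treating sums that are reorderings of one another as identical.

Enumerating:
37
26+11
25+12
24+13
23+14
22+15
21+16
20+17
19+18
14+12+11

10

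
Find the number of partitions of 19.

Counting exhaustively, 490 partitions satisfy the conditions.

490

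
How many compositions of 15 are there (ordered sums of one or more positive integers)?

16384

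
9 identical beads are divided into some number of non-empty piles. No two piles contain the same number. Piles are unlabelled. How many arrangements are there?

8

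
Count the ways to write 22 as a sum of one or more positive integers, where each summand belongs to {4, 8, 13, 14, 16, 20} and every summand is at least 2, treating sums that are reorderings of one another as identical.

2

The partitions of 22 that satisfy the conditions:
14, 8
14, 4, 4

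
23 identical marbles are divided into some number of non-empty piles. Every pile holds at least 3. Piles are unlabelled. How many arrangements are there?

Direct enumeration gives 88 partitions.

88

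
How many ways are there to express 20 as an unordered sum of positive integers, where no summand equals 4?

There are 396 such partitions.

396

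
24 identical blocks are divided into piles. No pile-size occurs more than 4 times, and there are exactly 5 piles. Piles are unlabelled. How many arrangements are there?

Enumerating by decreasing first part gives 164 partitions in all.

164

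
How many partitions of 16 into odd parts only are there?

32

A partial list (first 12 by largest part):
15, 1
13, 3
13, 1, 1, 1
11, 5
11, 3, 1, 1
11, 1, 1, 1, 1, 1
9, 7
9, 5, 1, 1
9, 3, 3, 1
9, 3, 1, 1, 1, 1
9, 1, 1, 1, 1, 1, 1, 1
7, 7, 1, 1
…and 20 more, for 32 total.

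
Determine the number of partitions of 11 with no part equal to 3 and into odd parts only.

6

They are:
11
1,1,9
1,1,1,1,7
1,5,5
1,1,1,1,1,1,5
1,1,1,1,1,1,1,1,1,1,1
Counting gives 6.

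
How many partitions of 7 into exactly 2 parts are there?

3

Enumerating:
1, 6
2, 5
3, 4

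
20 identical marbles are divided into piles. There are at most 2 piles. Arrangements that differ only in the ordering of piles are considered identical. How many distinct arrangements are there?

11

They are:
20
19,1
18,2
17,3
16,4
15,5
14,6
13,7
12,8
11,9
10,10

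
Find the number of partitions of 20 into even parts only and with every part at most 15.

A partial list (first 12 by largest part):
14 + 6
14 + 4 + 2
14 + 2 + 2 + 2
12 + 8
12 + 6 + 2
12 + 4 + 4
12 + 4 + 2 + 2
12 + 2 + 2 + 2 + 2
10 + 10
10 + 8 + 2
10 + 6 + 4
10 + 6 + 2 + 2
…and 26 more, for 38 total.

38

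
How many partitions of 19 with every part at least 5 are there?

10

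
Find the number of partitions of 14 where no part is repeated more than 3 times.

82

There are 82 such partitions.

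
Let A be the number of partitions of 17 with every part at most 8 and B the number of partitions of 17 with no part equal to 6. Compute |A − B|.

Partitions of 17 with every part at most 8: 230.
Partitions of 17 with no part equal to 6: 241.
|230 − 241| = 11.

11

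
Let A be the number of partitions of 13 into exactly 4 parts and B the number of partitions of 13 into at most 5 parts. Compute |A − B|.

39

Partitions of 13 into exactly 4 parts: 18.
Partitions of 13 into at most 5 parts: 57.
|18 − 57| = 39.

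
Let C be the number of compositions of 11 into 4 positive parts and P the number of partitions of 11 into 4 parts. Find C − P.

109

Ordered (compositions into 4 parts): C(10,3) = 120.
Unordered (partitions into 4 parts): 11.
Difference: 120 − 11 = 109.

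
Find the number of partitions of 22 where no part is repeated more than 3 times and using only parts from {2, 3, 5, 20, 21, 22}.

4

They are:
22
20+2
5+5+5+3+2+2
5+5+3+3+2+2+2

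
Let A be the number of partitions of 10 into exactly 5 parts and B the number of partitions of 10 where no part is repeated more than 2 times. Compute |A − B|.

15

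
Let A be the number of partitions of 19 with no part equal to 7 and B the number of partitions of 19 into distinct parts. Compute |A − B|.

Partitions of 19 with no part equal to 7: 413.
Partitions of 19 into distinct parts: 54.
|413 − 54| = 359.

359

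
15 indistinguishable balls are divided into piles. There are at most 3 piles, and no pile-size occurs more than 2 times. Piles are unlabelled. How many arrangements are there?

26

A partial list (first 12 by largest part):
15
14, 1
13, 2
13, 1, 1
12, 3
12, 2, 1
11, 4
11, 3, 1
11, 2, 2
10, 5
10, 4, 1
10, 3, 2
…and 14 more, for 26 total.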